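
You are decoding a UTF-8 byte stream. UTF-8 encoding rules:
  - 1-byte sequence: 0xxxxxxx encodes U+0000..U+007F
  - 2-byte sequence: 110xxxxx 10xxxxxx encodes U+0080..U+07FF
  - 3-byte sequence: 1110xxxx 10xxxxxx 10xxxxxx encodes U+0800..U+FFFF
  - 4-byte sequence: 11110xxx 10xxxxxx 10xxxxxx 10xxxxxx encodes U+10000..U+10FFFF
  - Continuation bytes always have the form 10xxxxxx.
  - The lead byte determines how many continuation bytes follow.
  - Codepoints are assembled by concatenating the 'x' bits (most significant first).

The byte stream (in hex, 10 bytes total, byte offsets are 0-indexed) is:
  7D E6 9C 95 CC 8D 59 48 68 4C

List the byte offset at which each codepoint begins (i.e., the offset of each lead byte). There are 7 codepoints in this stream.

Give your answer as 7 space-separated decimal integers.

Byte[0]=7D: 1-byte ASCII. cp=U+007D
Byte[1]=E6: 3-byte lead, need 2 cont bytes. acc=0x6
Byte[2]=9C: continuation. acc=(acc<<6)|0x1C=0x19C
Byte[3]=95: continuation. acc=(acc<<6)|0x15=0x6715
Completed: cp=U+6715 (starts at byte 1)
Byte[4]=CC: 2-byte lead, need 1 cont bytes. acc=0xC
Byte[5]=8D: continuation. acc=(acc<<6)|0x0D=0x30D
Completed: cp=U+030D (starts at byte 4)
Byte[6]=59: 1-byte ASCII. cp=U+0059
Byte[7]=48: 1-byte ASCII. cp=U+0048
Byte[8]=68: 1-byte ASCII. cp=U+0068
Byte[9]=4C: 1-byte ASCII. cp=U+004C

Answer: 0 1 4 6 7 8 9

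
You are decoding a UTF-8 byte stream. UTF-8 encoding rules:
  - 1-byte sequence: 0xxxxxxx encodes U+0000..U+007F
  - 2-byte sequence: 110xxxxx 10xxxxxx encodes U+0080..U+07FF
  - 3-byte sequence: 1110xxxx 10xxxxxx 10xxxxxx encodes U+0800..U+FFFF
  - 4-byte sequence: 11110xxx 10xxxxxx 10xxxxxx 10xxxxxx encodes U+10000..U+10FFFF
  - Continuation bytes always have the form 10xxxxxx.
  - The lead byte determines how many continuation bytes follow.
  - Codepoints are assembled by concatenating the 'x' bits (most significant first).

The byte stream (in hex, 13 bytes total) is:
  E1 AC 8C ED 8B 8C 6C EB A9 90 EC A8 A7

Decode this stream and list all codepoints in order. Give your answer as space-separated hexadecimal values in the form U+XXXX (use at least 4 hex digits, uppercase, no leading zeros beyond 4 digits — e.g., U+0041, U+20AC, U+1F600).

Byte[0]=E1: 3-byte lead, need 2 cont bytes. acc=0x1
Byte[1]=AC: continuation. acc=(acc<<6)|0x2C=0x6C
Byte[2]=8C: continuation. acc=(acc<<6)|0x0C=0x1B0C
Completed: cp=U+1B0C (starts at byte 0)
Byte[3]=ED: 3-byte lead, need 2 cont bytes. acc=0xD
Byte[4]=8B: continuation. acc=(acc<<6)|0x0B=0x34B
Byte[5]=8C: continuation. acc=(acc<<6)|0x0C=0xD2CC
Completed: cp=U+D2CC (starts at byte 3)
Byte[6]=6C: 1-byte ASCII. cp=U+006C
Byte[7]=EB: 3-byte lead, need 2 cont bytes. acc=0xB
Byte[8]=A9: continuation. acc=(acc<<6)|0x29=0x2E9
Byte[9]=90: continuation. acc=(acc<<6)|0x10=0xBA50
Completed: cp=U+BA50 (starts at byte 7)
Byte[10]=EC: 3-byte lead, need 2 cont bytes. acc=0xC
Byte[11]=A8: continuation. acc=(acc<<6)|0x28=0x328
Byte[12]=A7: continuation. acc=(acc<<6)|0x27=0xCA27
Completed: cp=U+CA27 (starts at byte 10)

Answer: U+1B0C U+D2CC U+006C U+BA50 U+CA27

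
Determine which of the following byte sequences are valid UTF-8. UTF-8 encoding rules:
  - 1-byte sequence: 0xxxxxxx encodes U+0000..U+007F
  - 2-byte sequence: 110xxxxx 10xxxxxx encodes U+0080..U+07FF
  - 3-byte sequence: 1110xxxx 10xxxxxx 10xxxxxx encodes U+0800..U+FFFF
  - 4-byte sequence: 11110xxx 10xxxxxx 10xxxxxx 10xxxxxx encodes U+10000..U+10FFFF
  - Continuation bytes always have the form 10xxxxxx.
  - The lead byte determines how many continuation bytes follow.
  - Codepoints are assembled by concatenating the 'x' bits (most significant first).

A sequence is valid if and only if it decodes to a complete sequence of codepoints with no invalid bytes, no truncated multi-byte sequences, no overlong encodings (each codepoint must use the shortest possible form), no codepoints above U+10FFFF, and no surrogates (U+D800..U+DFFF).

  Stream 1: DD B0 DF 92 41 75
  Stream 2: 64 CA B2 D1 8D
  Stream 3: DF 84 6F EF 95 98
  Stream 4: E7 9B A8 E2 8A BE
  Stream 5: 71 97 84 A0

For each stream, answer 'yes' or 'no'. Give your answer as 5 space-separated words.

Stream 1: decodes cleanly. VALID
Stream 2: decodes cleanly. VALID
Stream 3: decodes cleanly. VALID
Stream 4: decodes cleanly. VALID
Stream 5: error at byte offset 1. INVALID

Answer: yes yes yes yes no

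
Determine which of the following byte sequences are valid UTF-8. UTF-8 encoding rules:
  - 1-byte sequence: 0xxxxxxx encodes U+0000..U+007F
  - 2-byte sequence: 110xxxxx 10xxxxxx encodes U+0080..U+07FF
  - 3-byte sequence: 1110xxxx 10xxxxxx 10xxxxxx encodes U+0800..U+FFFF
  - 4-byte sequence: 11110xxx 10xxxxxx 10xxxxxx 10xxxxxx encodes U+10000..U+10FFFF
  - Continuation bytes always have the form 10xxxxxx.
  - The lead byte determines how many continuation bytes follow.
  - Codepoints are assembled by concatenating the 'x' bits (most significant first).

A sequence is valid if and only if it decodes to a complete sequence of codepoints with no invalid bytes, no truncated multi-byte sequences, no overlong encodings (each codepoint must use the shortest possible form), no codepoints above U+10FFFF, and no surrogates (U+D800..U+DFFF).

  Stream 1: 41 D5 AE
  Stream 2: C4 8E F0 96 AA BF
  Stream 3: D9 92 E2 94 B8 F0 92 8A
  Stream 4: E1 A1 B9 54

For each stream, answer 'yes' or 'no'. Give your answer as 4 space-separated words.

Answer: yes yes no yes

Derivation:
Stream 1: decodes cleanly. VALID
Stream 2: decodes cleanly. VALID
Stream 3: error at byte offset 8. INVALID
Stream 4: decodes cleanly. VALID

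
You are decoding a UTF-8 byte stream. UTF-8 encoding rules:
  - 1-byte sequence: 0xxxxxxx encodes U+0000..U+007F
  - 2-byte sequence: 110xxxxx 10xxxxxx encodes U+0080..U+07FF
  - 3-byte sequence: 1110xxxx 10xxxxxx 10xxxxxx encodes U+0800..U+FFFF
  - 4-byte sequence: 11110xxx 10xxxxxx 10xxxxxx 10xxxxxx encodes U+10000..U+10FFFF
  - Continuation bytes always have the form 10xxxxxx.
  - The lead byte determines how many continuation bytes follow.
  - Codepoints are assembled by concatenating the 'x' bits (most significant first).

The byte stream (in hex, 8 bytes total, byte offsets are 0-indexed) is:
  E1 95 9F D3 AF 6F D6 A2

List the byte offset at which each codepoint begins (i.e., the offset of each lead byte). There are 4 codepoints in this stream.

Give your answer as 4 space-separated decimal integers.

Byte[0]=E1: 3-byte lead, need 2 cont bytes. acc=0x1
Byte[1]=95: continuation. acc=(acc<<6)|0x15=0x55
Byte[2]=9F: continuation. acc=(acc<<6)|0x1F=0x155F
Completed: cp=U+155F (starts at byte 0)
Byte[3]=D3: 2-byte lead, need 1 cont bytes. acc=0x13
Byte[4]=AF: continuation. acc=(acc<<6)|0x2F=0x4EF
Completed: cp=U+04EF (starts at byte 3)
Byte[5]=6F: 1-byte ASCII. cp=U+006F
Byte[6]=D6: 2-byte lead, need 1 cont bytes. acc=0x16
Byte[7]=A2: continuation. acc=(acc<<6)|0x22=0x5A2
Completed: cp=U+05A2 (starts at byte 6)

Answer: 0 3 5 6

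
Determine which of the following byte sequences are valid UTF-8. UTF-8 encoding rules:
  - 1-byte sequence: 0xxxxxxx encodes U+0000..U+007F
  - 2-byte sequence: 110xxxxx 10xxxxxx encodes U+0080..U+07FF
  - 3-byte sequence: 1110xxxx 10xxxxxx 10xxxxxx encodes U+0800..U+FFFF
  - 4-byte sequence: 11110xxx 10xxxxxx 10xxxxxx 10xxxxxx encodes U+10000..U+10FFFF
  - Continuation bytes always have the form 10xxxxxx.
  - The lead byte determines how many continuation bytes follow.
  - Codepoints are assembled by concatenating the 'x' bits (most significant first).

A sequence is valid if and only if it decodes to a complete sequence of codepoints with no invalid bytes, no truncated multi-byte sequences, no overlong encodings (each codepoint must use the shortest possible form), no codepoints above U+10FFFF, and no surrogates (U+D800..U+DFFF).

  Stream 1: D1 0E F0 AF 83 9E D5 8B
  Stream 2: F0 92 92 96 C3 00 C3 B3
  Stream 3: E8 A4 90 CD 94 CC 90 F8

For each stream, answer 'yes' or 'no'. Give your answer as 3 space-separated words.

Answer: no no no

Derivation:
Stream 1: error at byte offset 1. INVALID
Stream 2: error at byte offset 5. INVALID
Stream 3: error at byte offset 7. INVALID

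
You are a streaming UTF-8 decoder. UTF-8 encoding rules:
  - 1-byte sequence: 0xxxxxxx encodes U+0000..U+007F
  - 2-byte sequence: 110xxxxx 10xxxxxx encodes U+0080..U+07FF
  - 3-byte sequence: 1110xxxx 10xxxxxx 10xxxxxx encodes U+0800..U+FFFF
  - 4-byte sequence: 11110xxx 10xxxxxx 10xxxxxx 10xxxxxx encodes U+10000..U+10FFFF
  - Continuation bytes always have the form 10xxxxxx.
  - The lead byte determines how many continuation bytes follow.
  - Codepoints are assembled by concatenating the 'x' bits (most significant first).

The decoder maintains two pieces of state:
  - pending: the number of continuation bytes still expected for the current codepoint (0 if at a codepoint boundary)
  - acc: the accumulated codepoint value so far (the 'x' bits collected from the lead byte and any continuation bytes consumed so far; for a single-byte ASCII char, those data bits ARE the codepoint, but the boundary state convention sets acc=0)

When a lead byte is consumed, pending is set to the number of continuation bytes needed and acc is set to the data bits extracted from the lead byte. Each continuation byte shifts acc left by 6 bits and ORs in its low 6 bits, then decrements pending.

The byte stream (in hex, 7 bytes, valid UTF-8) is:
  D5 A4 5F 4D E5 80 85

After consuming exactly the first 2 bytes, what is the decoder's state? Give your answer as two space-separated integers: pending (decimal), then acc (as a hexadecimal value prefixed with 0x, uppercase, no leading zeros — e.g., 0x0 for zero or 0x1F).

Answer: 0 0x564

Derivation:
Byte[0]=D5: 2-byte lead. pending=1, acc=0x15
Byte[1]=A4: continuation. acc=(acc<<6)|0x24=0x564, pending=0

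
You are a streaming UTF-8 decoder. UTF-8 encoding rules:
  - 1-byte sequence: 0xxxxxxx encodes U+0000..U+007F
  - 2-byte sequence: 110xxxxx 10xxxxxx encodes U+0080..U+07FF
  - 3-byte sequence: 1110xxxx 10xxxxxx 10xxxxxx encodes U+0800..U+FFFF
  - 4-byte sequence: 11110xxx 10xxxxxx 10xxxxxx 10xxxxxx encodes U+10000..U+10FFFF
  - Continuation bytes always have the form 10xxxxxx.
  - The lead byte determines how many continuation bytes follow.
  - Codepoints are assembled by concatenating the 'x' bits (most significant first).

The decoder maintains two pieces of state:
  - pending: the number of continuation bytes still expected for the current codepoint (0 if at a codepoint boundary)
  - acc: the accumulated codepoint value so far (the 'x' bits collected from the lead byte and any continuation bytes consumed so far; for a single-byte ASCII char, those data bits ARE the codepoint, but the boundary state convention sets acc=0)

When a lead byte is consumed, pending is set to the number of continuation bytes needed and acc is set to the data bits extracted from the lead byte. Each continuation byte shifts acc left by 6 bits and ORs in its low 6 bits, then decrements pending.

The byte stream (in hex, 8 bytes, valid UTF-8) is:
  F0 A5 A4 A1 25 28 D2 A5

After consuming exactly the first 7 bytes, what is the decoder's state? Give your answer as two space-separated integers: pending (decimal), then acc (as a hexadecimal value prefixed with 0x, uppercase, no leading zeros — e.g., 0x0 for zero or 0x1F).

Answer: 1 0x12

Derivation:
Byte[0]=F0: 4-byte lead. pending=3, acc=0x0
Byte[1]=A5: continuation. acc=(acc<<6)|0x25=0x25, pending=2
Byte[2]=A4: continuation. acc=(acc<<6)|0x24=0x964, pending=1
Byte[3]=A1: continuation. acc=(acc<<6)|0x21=0x25921, pending=0
Byte[4]=25: 1-byte. pending=0, acc=0x0
Byte[5]=28: 1-byte. pending=0, acc=0x0
Byte[6]=D2: 2-byte lead. pending=1, acc=0x12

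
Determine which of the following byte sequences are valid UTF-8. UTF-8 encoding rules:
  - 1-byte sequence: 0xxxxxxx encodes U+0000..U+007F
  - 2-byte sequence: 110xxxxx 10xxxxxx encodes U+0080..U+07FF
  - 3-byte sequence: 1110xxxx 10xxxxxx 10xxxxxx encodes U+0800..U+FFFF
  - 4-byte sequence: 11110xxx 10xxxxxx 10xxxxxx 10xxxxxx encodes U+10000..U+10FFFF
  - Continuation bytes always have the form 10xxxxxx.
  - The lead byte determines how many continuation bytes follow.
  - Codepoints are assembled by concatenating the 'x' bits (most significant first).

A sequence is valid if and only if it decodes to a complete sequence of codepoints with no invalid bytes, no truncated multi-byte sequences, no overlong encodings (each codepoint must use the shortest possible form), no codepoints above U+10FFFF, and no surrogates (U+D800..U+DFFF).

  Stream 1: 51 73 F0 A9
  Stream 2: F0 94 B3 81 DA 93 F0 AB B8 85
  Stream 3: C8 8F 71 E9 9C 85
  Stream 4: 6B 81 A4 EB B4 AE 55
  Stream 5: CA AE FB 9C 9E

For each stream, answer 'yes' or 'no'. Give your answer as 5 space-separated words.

Stream 1: error at byte offset 4. INVALID
Stream 2: decodes cleanly. VALID
Stream 3: decodes cleanly. VALID
Stream 4: error at byte offset 1. INVALID
Stream 5: error at byte offset 2. INVALID

Answer: no yes yes no no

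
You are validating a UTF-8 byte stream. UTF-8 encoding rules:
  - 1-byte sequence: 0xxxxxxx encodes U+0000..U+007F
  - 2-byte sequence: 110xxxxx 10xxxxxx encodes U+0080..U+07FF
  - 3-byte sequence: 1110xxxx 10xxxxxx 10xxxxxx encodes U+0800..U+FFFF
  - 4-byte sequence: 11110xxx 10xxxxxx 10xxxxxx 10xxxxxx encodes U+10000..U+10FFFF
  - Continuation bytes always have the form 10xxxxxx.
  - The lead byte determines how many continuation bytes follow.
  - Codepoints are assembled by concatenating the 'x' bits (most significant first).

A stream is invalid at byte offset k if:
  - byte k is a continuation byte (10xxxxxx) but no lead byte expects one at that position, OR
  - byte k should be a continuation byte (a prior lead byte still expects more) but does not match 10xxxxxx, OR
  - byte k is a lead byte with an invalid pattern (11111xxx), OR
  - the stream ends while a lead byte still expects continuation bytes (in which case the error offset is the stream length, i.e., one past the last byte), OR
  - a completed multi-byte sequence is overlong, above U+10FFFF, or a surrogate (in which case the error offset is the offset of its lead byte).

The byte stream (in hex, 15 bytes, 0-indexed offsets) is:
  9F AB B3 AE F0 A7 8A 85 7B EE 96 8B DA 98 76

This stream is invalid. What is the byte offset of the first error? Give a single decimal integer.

Byte[0]=9F: INVALID lead byte (not 0xxx/110x/1110/11110)

Answer: 0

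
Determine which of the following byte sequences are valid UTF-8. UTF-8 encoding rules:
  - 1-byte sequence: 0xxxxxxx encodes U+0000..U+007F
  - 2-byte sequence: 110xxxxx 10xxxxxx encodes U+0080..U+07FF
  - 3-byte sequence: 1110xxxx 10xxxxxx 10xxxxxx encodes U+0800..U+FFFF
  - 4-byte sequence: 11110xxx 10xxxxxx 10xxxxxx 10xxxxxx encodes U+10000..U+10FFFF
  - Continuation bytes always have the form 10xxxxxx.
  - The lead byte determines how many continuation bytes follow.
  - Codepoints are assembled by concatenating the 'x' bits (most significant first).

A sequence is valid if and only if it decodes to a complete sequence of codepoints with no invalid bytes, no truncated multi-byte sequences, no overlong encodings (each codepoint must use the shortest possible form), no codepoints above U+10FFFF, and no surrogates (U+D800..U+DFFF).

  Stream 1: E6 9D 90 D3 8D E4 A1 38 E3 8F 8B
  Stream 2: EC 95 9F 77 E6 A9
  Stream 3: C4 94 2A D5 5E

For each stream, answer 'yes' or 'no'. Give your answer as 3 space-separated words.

Answer: no no no

Derivation:
Stream 1: error at byte offset 7. INVALID
Stream 2: error at byte offset 6. INVALID
Stream 3: error at byte offset 4. INVALID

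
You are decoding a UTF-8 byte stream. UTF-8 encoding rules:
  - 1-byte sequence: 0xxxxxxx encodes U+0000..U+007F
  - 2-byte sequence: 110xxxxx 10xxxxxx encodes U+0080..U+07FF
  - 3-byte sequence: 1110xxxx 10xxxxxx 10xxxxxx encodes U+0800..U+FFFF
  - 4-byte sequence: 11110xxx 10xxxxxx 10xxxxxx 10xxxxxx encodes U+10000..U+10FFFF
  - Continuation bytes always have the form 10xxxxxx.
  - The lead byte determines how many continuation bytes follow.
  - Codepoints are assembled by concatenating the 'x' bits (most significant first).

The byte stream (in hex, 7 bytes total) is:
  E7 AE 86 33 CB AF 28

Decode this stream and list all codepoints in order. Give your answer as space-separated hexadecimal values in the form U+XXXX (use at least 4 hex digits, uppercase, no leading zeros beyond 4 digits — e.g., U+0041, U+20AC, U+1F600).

Byte[0]=E7: 3-byte lead, need 2 cont bytes. acc=0x7
Byte[1]=AE: continuation. acc=(acc<<6)|0x2E=0x1EE
Byte[2]=86: continuation. acc=(acc<<6)|0x06=0x7B86
Completed: cp=U+7B86 (starts at byte 0)
Byte[3]=33: 1-byte ASCII. cp=U+0033
Byte[4]=CB: 2-byte lead, need 1 cont bytes. acc=0xB
Byte[5]=AF: continuation. acc=(acc<<6)|0x2F=0x2EF
Completed: cp=U+02EF (starts at byte 4)
Byte[6]=28: 1-byte ASCII. cp=U+0028

Answer: U+7B86 U+0033 U+02EF U+0028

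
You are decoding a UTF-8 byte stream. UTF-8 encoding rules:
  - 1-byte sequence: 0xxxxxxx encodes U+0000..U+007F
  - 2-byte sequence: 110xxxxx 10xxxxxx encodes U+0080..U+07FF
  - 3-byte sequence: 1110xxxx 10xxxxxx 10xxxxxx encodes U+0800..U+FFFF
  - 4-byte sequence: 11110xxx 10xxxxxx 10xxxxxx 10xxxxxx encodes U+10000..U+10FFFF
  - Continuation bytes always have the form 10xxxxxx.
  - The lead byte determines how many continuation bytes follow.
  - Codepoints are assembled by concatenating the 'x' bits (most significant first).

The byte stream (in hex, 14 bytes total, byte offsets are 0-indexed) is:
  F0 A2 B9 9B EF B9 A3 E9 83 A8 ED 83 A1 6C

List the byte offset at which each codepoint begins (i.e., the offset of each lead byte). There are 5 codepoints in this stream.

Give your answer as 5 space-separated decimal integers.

Answer: 0 4 7 10 13

Derivation:
Byte[0]=F0: 4-byte lead, need 3 cont bytes. acc=0x0
Byte[1]=A2: continuation. acc=(acc<<6)|0x22=0x22
Byte[2]=B9: continuation. acc=(acc<<6)|0x39=0x8B9
Byte[3]=9B: continuation. acc=(acc<<6)|0x1B=0x22E5B
Completed: cp=U+22E5B (starts at byte 0)
Byte[4]=EF: 3-byte lead, need 2 cont bytes. acc=0xF
Byte[5]=B9: continuation. acc=(acc<<6)|0x39=0x3F9
Byte[6]=A3: continuation. acc=(acc<<6)|0x23=0xFE63
Completed: cp=U+FE63 (starts at byte 4)
Byte[7]=E9: 3-byte lead, need 2 cont bytes. acc=0x9
Byte[8]=83: continuation. acc=(acc<<6)|0x03=0x243
Byte[9]=A8: continuation. acc=(acc<<6)|0x28=0x90E8
Completed: cp=U+90E8 (starts at byte 7)
Byte[10]=ED: 3-byte lead, need 2 cont bytes. acc=0xD
Byte[11]=83: continuation. acc=(acc<<6)|0x03=0x343
Byte[12]=A1: continuation. acc=(acc<<6)|0x21=0xD0E1
Completed: cp=U+D0E1 (starts at byte 10)
Byte[13]=6C: 1-byte ASCII. cp=U+006C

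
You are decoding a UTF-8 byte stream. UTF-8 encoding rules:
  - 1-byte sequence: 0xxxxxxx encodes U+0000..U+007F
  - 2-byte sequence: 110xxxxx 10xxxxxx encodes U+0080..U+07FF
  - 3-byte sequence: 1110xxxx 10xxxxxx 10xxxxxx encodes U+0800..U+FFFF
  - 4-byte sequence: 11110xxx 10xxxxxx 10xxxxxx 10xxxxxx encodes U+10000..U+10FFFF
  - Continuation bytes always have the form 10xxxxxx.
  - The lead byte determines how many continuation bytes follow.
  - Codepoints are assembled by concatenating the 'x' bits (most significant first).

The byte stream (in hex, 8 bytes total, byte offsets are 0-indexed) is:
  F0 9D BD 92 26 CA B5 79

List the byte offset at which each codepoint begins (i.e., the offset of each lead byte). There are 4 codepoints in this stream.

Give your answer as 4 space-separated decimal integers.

Answer: 0 4 5 7

Derivation:
Byte[0]=F0: 4-byte lead, need 3 cont bytes. acc=0x0
Byte[1]=9D: continuation. acc=(acc<<6)|0x1D=0x1D
Byte[2]=BD: continuation. acc=(acc<<6)|0x3D=0x77D
Byte[3]=92: continuation. acc=(acc<<6)|0x12=0x1DF52
Completed: cp=U+1DF52 (starts at byte 0)
Byte[4]=26: 1-byte ASCII. cp=U+0026
Byte[5]=CA: 2-byte lead, need 1 cont bytes. acc=0xA
Byte[6]=B5: continuation. acc=(acc<<6)|0x35=0x2B5
Completed: cp=U+02B5 (starts at byte 5)
Byte[7]=79: 1-byte ASCII. cp=U+0079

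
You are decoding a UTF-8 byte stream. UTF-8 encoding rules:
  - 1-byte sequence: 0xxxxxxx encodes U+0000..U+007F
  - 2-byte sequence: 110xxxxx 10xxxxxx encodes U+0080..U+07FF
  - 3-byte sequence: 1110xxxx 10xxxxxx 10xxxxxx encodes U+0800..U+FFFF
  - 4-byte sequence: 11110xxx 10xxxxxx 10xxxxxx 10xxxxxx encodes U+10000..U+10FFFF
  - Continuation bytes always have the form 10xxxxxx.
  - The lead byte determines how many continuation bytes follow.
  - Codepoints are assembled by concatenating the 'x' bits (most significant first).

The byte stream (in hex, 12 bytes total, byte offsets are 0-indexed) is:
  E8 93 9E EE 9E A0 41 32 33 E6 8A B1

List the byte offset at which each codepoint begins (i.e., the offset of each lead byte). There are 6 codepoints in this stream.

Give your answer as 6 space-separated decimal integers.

Answer: 0 3 6 7 8 9

Derivation:
Byte[0]=E8: 3-byte lead, need 2 cont bytes. acc=0x8
Byte[1]=93: continuation. acc=(acc<<6)|0x13=0x213
Byte[2]=9E: continuation. acc=(acc<<6)|0x1E=0x84DE
Completed: cp=U+84DE (starts at byte 0)
Byte[3]=EE: 3-byte lead, need 2 cont bytes. acc=0xE
Byte[4]=9E: continuation. acc=(acc<<6)|0x1E=0x39E
Byte[5]=A0: continuation. acc=(acc<<6)|0x20=0xE7A0
Completed: cp=U+E7A0 (starts at byte 3)
Byte[6]=41: 1-byte ASCII. cp=U+0041
Byte[7]=32: 1-byte ASCII. cp=U+0032
Byte[8]=33: 1-byte ASCII. cp=U+0033
Byte[9]=E6: 3-byte lead, need 2 cont bytes. acc=0x6
Byte[10]=8A: continuation. acc=(acc<<6)|0x0A=0x18A
Byte[11]=B1: continuation. acc=(acc<<6)|0x31=0x62B1
Completed: cp=U+62B1 (starts at byte 9)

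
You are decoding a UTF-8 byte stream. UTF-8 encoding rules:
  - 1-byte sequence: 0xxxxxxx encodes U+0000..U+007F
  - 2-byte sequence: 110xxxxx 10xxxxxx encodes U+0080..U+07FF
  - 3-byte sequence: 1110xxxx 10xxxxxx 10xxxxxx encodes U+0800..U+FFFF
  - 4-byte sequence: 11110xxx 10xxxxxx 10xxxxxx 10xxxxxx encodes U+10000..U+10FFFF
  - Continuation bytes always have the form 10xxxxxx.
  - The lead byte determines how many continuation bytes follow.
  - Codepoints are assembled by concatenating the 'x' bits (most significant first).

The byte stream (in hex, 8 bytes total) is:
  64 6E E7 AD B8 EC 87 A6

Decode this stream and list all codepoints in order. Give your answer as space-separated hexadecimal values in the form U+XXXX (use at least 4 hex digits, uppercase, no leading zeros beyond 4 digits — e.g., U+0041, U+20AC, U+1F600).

Answer: U+0064 U+006E U+7B78 U+C1E6

Derivation:
Byte[0]=64: 1-byte ASCII. cp=U+0064
Byte[1]=6E: 1-byte ASCII. cp=U+006E
Byte[2]=E7: 3-byte lead, need 2 cont bytes. acc=0x7
Byte[3]=AD: continuation. acc=(acc<<6)|0x2D=0x1ED
Byte[4]=B8: continuation. acc=(acc<<6)|0x38=0x7B78
Completed: cp=U+7B78 (starts at byte 2)
Byte[5]=EC: 3-byte lead, need 2 cont bytes. acc=0xC
Byte[6]=87: continuation. acc=(acc<<6)|0x07=0x307
Byte[7]=A6: continuation. acc=(acc<<6)|0x26=0xC1E6
Completed: cp=U+C1E6 (starts at byte 5)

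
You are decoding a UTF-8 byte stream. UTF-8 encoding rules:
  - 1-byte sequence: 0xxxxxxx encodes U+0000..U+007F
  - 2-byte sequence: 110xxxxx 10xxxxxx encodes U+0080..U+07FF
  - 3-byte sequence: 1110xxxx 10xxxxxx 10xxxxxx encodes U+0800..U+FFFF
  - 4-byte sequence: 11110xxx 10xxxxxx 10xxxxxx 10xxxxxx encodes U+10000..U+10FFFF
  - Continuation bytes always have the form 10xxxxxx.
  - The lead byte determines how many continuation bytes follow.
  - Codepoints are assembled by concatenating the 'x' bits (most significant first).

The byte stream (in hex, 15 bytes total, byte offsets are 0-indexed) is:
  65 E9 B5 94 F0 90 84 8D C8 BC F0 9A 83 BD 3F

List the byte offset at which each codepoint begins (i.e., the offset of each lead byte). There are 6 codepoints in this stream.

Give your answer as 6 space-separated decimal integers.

Byte[0]=65: 1-byte ASCII. cp=U+0065
Byte[1]=E9: 3-byte lead, need 2 cont bytes. acc=0x9
Byte[2]=B5: continuation. acc=(acc<<6)|0x35=0x275
Byte[3]=94: continuation. acc=(acc<<6)|0x14=0x9D54
Completed: cp=U+9D54 (starts at byte 1)
Byte[4]=F0: 4-byte lead, need 3 cont bytes. acc=0x0
Byte[5]=90: continuation. acc=(acc<<6)|0x10=0x10
Byte[6]=84: continuation. acc=(acc<<6)|0x04=0x404
Byte[7]=8D: continuation. acc=(acc<<6)|0x0D=0x1010D
Completed: cp=U+1010D (starts at byte 4)
Byte[8]=C8: 2-byte lead, need 1 cont bytes. acc=0x8
Byte[9]=BC: continuation. acc=(acc<<6)|0x3C=0x23C
Completed: cp=U+023C (starts at byte 8)
Byte[10]=F0: 4-byte lead, need 3 cont bytes. acc=0x0
Byte[11]=9A: continuation. acc=(acc<<6)|0x1A=0x1A
Byte[12]=83: continuation. acc=(acc<<6)|0x03=0x683
Byte[13]=BD: continuation. acc=(acc<<6)|0x3D=0x1A0FD
Completed: cp=U+1A0FD (starts at byte 10)
Byte[14]=3F: 1-byte ASCII. cp=U+003F

Answer: 0 1 4 8 10 14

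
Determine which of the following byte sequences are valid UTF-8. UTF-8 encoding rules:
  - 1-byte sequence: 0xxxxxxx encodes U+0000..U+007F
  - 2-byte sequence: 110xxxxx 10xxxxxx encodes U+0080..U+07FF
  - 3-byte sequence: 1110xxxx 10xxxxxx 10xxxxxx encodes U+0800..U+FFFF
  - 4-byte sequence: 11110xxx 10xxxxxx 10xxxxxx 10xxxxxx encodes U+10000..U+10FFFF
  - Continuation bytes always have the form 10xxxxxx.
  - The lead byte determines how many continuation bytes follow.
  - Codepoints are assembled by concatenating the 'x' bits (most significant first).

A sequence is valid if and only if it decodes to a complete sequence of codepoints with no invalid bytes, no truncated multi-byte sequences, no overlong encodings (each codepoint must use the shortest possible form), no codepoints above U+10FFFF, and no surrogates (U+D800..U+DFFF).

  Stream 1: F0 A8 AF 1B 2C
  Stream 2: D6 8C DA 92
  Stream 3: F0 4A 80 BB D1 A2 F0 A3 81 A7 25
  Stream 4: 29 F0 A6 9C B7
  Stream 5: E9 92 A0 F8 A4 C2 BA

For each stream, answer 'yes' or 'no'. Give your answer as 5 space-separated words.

Stream 1: error at byte offset 3. INVALID
Stream 2: decodes cleanly. VALID
Stream 3: error at byte offset 1. INVALID
Stream 4: decodes cleanly. VALID
Stream 5: error at byte offset 3. INVALID

Answer: no yes no yes no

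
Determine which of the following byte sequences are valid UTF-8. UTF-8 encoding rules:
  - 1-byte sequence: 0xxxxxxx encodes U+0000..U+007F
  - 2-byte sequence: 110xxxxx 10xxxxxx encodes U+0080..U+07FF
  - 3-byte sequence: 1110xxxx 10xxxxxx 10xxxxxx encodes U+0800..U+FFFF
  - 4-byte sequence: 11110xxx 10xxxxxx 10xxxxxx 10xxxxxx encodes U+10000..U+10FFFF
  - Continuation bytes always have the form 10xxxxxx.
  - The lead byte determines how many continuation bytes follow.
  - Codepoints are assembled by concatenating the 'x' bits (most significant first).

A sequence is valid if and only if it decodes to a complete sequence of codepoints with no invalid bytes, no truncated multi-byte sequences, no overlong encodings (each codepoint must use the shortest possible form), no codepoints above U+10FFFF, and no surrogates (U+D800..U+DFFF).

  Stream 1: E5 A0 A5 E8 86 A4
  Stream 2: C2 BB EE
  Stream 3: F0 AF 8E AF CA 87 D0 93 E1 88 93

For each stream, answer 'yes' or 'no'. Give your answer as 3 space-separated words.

Answer: yes no yes

Derivation:
Stream 1: decodes cleanly. VALID
Stream 2: error at byte offset 3. INVALID
Stream 3: decodes cleanly. VALID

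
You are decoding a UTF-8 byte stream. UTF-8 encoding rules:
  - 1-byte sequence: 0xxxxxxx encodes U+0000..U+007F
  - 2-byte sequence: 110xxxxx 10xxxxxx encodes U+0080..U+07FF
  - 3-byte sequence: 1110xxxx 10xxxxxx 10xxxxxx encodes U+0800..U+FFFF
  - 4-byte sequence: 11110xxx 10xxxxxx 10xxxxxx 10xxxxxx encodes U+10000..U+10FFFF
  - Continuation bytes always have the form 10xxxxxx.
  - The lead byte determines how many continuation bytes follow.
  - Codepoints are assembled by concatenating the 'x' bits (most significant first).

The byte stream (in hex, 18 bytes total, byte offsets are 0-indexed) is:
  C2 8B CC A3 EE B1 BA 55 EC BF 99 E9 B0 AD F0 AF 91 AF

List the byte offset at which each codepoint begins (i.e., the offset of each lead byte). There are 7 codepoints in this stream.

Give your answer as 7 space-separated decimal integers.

Answer: 0 2 4 7 8 11 14

Derivation:
Byte[0]=C2: 2-byte lead, need 1 cont bytes. acc=0x2
Byte[1]=8B: continuation. acc=(acc<<6)|0x0B=0x8B
Completed: cp=U+008B (starts at byte 0)
Byte[2]=CC: 2-byte lead, need 1 cont bytes. acc=0xC
Byte[3]=A3: continuation. acc=(acc<<6)|0x23=0x323
Completed: cp=U+0323 (starts at byte 2)
Byte[4]=EE: 3-byte lead, need 2 cont bytes. acc=0xE
Byte[5]=B1: continuation. acc=(acc<<6)|0x31=0x3B1
Byte[6]=BA: continuation. acc=(acc<<6)|0x3A=0xEC7A
Completed: cp=U+EC7A (starts at byte 4)
Byte[7]=55: 1-byte ASCII. cp=U+0055
Byte[8]=EC: 3-byte lead, need 2 cont bytes. acc=0xC
Byte[9]=BF: continuation. acc=(acc<<6)|0x3F=0x33F
Byte[10]=99: continuation. acc=(acc<<6)|0x19=0xCFD9
Completed: cp=U+CFD9 (starts at byte 8)
Byte[11]=E9: 3-byte lead, need 2 cont bytes. acc=0x9
Byte[12]=B0: continuation. acc=(acc<<6)|0x30=0x270
Byte[13]=AD: continuation. acc=(acc<<6)|0x2D=0x9C2D
Completed: cp=U+9C2D (starts at byte 11)
Byte[14]=F0: 4-byte lead, need 3 cont bytes. acc=0x0
Byte[15]=AF: continuation. acc=(acc<<6)|0x2F=0x2F
Byte[16]=91: continuation. acc=(acc<<6)|0x11=0xBD1
Byte[17]=AF: continuation. acc=(acc<<6)|0x2F=0x2F46F
Completed: cp=U+2F46F (starts at byte 14)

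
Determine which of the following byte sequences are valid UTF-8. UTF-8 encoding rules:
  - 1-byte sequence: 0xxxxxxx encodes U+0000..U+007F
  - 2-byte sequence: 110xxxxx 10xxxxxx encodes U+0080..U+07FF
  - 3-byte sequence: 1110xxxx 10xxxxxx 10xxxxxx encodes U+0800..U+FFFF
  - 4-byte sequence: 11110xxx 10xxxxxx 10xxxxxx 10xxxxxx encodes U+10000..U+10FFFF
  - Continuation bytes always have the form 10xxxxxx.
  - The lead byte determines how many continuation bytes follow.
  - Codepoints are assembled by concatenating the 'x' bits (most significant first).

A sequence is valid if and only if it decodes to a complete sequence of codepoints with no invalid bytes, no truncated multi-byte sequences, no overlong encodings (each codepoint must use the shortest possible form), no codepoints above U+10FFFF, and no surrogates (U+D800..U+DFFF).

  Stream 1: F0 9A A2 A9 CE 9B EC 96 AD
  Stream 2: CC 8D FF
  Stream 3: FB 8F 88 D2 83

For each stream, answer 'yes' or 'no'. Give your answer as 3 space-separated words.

Stream 1: decodes cleanly. VALID
Stream 2: error at byte offset 2. INVALID
Stream 3: error at byte offset 0. INVALID

Answer: yes no no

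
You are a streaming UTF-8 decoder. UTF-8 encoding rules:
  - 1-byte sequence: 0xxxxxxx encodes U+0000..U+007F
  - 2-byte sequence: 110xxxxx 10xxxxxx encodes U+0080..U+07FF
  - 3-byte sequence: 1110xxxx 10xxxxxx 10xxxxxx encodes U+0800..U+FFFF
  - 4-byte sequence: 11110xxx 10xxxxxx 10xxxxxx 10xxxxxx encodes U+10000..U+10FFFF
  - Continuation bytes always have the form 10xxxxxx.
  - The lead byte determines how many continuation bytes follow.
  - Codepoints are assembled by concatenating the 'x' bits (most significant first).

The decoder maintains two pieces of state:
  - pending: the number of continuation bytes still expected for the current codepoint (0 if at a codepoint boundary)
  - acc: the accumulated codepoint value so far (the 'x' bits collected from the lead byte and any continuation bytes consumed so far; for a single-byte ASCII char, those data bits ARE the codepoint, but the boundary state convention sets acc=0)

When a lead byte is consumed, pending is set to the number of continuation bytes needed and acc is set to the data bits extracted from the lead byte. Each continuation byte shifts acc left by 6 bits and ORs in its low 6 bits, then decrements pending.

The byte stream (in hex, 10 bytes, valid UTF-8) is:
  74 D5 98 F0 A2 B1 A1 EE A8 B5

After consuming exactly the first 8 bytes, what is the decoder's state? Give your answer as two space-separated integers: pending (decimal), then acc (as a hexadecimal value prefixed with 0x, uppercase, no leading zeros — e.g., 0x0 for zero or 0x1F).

Byte[0]=74: 1-byte. pending=0, acc=0x0
Byte[1]=D5: 2-byte lead. pending=1, acc=0x15
Byte[2]=98: continuation. acc=(acc<<6)|0x18=0x558, pending=0
Byte[3]=F0: 4-byte lead. pending=3, acc=0x0
Byte[4]=A2: continuation. acc=(acc<<6)|0x22=0x22, pending=2
Byte[5]=B1: continuation. acc=(acc<<6)|0x31=0x8B1, pending=1
Byte[6]=A1: continuation. acc=(acc<<6)|0x21=0x22C61, pending=0
Byte[7]=EE: 3-byte lead. pending=2, acc=0xE

Answer: 2 0xE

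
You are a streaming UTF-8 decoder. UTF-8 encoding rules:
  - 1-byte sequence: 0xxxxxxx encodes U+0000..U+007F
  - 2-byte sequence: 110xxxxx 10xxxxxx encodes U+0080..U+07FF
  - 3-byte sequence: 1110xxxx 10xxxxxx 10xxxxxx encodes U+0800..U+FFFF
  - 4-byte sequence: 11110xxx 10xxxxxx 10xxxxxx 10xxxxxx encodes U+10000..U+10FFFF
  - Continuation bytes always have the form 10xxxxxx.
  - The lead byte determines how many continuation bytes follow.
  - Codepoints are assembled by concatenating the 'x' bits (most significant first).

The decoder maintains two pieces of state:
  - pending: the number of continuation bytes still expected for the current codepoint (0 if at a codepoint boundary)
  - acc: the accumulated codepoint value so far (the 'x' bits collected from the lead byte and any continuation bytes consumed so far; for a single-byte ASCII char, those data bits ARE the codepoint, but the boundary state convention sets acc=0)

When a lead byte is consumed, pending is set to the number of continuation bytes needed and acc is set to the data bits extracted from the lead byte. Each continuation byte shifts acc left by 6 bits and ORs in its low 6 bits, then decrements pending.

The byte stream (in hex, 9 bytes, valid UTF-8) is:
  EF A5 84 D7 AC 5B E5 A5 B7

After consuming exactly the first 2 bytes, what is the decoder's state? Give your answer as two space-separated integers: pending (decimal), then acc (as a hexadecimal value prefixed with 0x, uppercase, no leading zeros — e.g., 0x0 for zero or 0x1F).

Byte[0]=EF: 3-byte lead. pending=2, acc=0xF
Byte[1]=A5: continuation. acc=(acc<<6)|0x25=0x3E5, pending=1

Answer: 1 0x3E5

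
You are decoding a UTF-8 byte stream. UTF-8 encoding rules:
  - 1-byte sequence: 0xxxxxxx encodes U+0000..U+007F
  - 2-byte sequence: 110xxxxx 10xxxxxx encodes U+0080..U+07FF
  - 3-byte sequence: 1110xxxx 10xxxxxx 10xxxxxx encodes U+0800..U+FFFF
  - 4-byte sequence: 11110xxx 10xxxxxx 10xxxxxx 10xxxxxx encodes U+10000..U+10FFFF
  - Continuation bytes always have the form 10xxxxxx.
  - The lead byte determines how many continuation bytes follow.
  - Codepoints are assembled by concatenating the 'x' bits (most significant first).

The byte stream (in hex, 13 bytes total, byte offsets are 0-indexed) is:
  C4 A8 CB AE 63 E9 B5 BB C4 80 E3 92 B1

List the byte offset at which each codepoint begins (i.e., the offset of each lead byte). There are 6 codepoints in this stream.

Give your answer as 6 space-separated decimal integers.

Answer: 0 2 4 5 8 10

Derivation:
Byte[0]=C4: 2-byte lead, need 1 cont bytes. acc=0x4
Byte[1]=A8: continuation. acc=(acc<<6)|0x28=0x128
Completed: cp=U+0128 (starts at byte 0)
Byte[2]=CB: 2-byte lead, need 1 cont bytes. acc=0xB
Byte[3]=AE: continuation. acc=(acc<<6)|0x2E=0x2EE
Completed: cp=U+02EE (starts at byte 2)
Byte[4]=63: 1-byte ASCII. cp=U+0063
Byte[5]=E9: 3-byte lead, need 2 cont bytes. acc=0x9
Byte[6]=B5: continuation. acc=(acc<<6)|0x35=0x275
Byte[7]=BB: continuation. acc=(acc<<6)|0x3B=0x9D7B
Completed: cp=U+9D7B (starts at byte 5)
Byte[8]=C4: 2-byte lead, need 1 cont bytes. acc=0x4
Byte[9]=80: continuation. acc=(acc<<6)|0x00=0x100
Completed: cp=U+0100 (starts at byte 8)
Byte[10]=E3: 3-byte lead, need 2 cont bytes. acc=0x3
Byte[11]=92: continuation. acc=(acc<<6)|0x12=0xD2
Byte[12]=B1: continuation. acc=(acc<<6)|0x31=0x34B1
Completed: cp=U+34B1 (starts at byte 10)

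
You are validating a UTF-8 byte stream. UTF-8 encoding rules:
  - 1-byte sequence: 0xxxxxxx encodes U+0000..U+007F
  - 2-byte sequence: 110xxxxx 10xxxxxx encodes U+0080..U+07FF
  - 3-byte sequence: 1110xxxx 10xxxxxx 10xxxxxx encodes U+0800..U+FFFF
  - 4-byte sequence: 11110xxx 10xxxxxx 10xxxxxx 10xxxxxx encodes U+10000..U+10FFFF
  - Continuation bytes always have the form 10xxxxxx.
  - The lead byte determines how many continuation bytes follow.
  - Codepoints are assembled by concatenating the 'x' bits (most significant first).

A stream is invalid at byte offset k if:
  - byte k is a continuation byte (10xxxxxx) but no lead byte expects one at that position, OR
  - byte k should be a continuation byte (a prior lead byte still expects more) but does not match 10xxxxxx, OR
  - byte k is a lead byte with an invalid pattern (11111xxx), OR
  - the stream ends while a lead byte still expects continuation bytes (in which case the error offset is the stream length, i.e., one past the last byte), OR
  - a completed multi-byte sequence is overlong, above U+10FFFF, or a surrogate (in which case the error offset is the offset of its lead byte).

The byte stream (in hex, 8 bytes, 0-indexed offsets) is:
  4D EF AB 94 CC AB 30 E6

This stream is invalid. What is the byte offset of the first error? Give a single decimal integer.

Byte[0]=4D: 1-byte ASCII. cp=U+004D
Byte[1]=EF: 3-byte lead, need 2 cont bytes. acc=0xF
Byte[2]=AB: continuation. acc=(acc<<6)|0x2B=0x3EB
Byte[3]=94: continuation. acc=(acc<<6)|0x14=0xFAD4
Completed: cp=U+FAD4 (starts at byte 1)
Byte[4]=CC: 2-byte lead, need 1 cont bytes. acc=0xC
Byte[5]=AB: continuation. acc=(acc<<6)|0x2B=0x32B
Completed: cp=U+032B (starts at byte 4)
Byte[6]=30: 1-byte ASCII. cp=U+0030
Byte[7]=E6: 3-byte lead, need 2 cont bytes. acc=0x6
Byte[8]: stream ended, expected continuation. INVALID

Answer: 8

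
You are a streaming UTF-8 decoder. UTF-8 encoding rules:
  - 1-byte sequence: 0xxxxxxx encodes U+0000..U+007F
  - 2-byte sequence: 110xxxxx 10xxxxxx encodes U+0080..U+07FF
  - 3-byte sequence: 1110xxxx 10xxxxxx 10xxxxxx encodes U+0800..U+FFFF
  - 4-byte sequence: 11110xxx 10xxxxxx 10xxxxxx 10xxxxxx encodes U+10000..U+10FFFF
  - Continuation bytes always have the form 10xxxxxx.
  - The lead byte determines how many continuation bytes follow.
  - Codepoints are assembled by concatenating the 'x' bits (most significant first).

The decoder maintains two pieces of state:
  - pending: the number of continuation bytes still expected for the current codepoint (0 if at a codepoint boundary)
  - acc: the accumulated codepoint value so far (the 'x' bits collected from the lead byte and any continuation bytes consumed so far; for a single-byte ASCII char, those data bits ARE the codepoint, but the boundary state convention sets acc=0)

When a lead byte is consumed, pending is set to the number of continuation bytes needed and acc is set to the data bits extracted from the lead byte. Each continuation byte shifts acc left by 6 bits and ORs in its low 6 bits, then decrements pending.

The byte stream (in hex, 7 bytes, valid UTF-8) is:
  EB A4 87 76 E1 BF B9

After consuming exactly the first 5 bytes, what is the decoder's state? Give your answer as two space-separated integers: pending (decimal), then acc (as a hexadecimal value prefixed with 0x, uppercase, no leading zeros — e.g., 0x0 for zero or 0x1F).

Byte[0]=EB: 3-byte lead. pending=2, acc=0xB
Byte[1]=A4: continuation. acc=(acc<<6)|0x24=0x2E4, pending=1
Byte[2]=87: continuation. acc=(acc<<6)|0x07=0xB907, pending=0
Byte[3]=76: 1-byte. pending=0, acc=0x0
Byte[4]=E1: 3-byte lead. pending=2, acc=0x1

Answer: 2 0x1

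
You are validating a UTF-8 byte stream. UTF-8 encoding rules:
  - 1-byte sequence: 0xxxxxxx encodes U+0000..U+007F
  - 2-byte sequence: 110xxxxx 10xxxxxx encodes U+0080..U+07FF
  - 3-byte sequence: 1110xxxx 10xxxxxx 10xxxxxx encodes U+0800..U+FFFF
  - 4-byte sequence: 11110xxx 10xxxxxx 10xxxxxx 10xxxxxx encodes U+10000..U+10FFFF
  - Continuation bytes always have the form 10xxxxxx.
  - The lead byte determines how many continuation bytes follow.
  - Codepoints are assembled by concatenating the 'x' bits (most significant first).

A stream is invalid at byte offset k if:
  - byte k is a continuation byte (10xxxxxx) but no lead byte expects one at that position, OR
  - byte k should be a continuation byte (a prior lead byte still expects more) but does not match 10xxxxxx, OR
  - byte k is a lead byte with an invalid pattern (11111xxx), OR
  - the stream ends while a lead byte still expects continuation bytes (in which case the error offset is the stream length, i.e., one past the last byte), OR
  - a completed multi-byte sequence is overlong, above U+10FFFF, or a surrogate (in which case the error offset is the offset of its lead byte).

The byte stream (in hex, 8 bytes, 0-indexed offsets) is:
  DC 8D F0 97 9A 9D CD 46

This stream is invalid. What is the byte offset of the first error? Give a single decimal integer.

Answer: 7

Derivation:
Byte[0]=DC: 2-byte lead, need 1 cont bytes. acc=0x1C
Byte[1]=8D: continuation. acc=(acc<<6)|0x0D=0x70D
Completed: cp=U+070D (starts at byte 0)
Byte[2]=F0: 4-byte lead, need 3 cont bytes. acc=0x0
Byte[3]=97: continuation. acc=(acc<<6)|0x17=0x17
Byte[4]=9A: continuation. acc=(acc<<6)|0x1A=0x5DA
Byte[5]=9D: continuation. acc=(acc<<6)|0x1D=0x1769D
Completed: cp=U+1769D (starts at byte 2)
Byte[6]=CD: 2-byte lead, need 1 cont bytes. acc=0xD
Byte[7]=46: expected 10xxxxxx continuation. INVALID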